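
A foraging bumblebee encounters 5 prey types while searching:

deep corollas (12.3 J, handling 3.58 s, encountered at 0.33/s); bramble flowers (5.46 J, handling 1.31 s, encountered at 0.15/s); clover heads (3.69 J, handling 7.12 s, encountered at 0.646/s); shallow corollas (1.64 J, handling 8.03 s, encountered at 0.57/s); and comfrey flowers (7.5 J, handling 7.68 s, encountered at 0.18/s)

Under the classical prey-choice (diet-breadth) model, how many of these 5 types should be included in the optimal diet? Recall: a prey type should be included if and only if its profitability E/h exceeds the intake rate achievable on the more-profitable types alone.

2

Rank by E/h (J/s): bramble flowers 4.17, deep corollas 3.44, comfrey flowers 0.977, clover heads 0.518, shallow corollas 0.204. Include each in turn until the next type's E/h falls below the running intake rate.
Rate on top 1: 0.6845. deep corollas: 3.44 > 0.6845 → include.
Rate on top 2: 2.051. comfrey flowers: 0.977 < 2.051 → exclude; stop.
Optimal diet: bramble flowers, deep corollas — 2 of 5 types.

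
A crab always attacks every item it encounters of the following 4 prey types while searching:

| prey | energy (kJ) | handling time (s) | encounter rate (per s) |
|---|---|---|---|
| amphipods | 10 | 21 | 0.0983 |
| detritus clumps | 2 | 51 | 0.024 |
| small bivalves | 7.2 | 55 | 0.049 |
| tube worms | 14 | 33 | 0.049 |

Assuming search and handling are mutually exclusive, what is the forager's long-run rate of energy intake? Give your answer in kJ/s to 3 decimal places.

0.241 kJ/s

R = Σλ_iE_i / (1 + Σλ_ih_i)
Numerator: 0.0983×10 + 0.024×2 + 0.049×7.2 + 0.049×14 = 2.07
Denominator: 1 + 0.0983×21 + 0.024×51 + 0.049×55 + 0.049×33 = 8.6
R = 2.07/8.6 = 0.2407 kJ/s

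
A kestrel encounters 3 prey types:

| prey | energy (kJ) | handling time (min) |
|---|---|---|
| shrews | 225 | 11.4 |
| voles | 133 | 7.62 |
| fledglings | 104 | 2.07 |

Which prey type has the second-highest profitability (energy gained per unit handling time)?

In descending order of E/h:
fledglings: 104/2.07 = 50.2 kJ/min
shrews: 225/11.4 = 19.7 kJ/min
voles: 133/7.62 = 17.5 kJ/min

shrews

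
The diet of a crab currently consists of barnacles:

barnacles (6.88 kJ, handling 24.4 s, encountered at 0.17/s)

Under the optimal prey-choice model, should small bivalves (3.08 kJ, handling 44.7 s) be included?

No

Intake rate on the current diet: R = (0.17×6.88) / (1 + 0.17×24.4) = 1.17/5.148 = 0.2272 kJ/s.
Profitability of small bivalves: 3.08/44.7 = 0.0689 kJ/s.
Since 0.0689 < R, time spent handling small bivalves is better spent searching.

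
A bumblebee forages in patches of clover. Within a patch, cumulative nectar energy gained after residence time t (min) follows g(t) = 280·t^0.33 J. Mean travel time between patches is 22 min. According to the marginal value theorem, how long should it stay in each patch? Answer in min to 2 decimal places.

10.84 min

By the marginal value theorem, leave when the instantaneous gain rate g'(t) equals the habitat-wide average g(t)/(T + t).
g'(t) = 0.33·280·t^-0.67. Setting 0.33·280·t^-0.67 = 280·t^0.33/(22+t) gives 0.33(22+t) = t, so 0.67·t = 0.33×22.
t* = 0.33×22/0.67 = 10.84 min.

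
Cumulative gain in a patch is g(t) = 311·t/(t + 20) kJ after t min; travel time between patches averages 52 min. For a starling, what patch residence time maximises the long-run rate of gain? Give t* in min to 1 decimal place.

32.2 min

Maximise g(t)/(T+t): set derivative to zero → g'(t)(T+t) = g(t).
g'(t) = 311·20/(t + 20)². Setting 311·20/(t+20)² = 311t/[(t+20)(52+t)] gives 20(52+t) = t(t+20), so t² = 20×52 = 1040.
t* = √1040 = 32.25 min.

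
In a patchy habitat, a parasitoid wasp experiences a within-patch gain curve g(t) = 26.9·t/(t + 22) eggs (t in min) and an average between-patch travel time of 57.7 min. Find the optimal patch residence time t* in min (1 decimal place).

35.6 min

Maximise g(t)/(T+t): set derivative to zero → g'(t)(T+t) = g(t).
g'(t) = 26.9·22/(t + 22)². Setting 26.9·22/(t+22)² = 26.9t/[(t+22)(57.7+t)] gives 22(57.7+t) = t(t+22), so t² = 22×57.7 = 1269.
t* = √1269 = 35.63 min.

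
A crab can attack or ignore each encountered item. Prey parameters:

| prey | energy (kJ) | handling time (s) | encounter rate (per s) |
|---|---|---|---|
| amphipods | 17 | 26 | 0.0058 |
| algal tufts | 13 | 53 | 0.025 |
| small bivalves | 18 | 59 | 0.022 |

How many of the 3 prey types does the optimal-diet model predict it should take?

Profitabilities (E/h, kJ/s): amphipods 0.654, small bivalves 0.305, algal tufts 0.245. Add prey in this order while the next type's profitability exceeds the intake rate on those already taken.
Rate on top 1: 0.08568. small bivalves: 0.305 > 0.08568 → include.
Rate on top 2: 0.202. algal tufts: 0.245 > 0.202 → include.
Optimal diet: amphipods, small bivalves, algal tufts — 3 of 3 types.

3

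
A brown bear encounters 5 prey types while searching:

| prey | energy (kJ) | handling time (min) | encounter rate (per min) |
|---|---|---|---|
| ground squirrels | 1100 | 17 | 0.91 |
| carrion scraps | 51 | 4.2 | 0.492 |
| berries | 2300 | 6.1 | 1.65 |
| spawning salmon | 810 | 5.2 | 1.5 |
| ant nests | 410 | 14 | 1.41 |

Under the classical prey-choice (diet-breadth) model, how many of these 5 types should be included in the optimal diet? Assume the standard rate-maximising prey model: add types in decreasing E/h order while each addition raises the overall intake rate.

E/h in descending order: berries 377, spawning salmon 156, ground squirrels 64.7, ant nests 29.3, carrion scraps 12.1 kJ/min. The optimal diet is the largest prefix of this list for which every included type satisfies E_i/h_i > R on the types above it.
Rate on top 1: 343. spawning salmon: 156 < 343 → exclude; stop.
Optimal diet: berries — 1 of 5 types.

1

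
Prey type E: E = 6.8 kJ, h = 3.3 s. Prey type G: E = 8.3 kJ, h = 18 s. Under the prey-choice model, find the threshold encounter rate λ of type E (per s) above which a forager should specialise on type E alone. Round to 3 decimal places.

0.087 per s

Drop type G once their profitability E₂/h₂ falls below the rate achievable on type E alone: E₂/h₂ = λE₁/(1 + λh₁).
Solve for λ: λE₁h₂ = E₂(1 + λh₁) → λ(E₁h₂ − E₂h₁) = E₂ → λ = E₂/(E₁h₂ − E₂h₁).
λ = 8.3/(6.8×18 − 8.3×3.3) = 8.3/95.01 = 0.08736 per s.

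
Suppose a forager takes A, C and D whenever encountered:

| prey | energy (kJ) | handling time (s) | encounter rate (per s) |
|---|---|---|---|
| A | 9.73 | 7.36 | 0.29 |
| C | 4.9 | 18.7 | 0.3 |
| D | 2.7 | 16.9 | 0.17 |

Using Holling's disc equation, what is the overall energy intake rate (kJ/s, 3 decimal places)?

0.409 kJ/s

R = (0.29×9.73 + 0.3×4.9 + 0.17×2.7) / (1 + 0.29×7.36 + 0.3×18.7 + 0.17×16.9) = 4.751/11.62 = 0.4089 kJ/s.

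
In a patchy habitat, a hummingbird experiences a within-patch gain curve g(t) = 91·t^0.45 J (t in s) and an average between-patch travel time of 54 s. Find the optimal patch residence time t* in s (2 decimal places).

Optimal t* satisfies g'(t*) = g(t*)/(T + t*).
g'(t) = 0.45·91·t^-0.55. Setting 0.45·91·t^-0.55 = 91·t^0.45/(54+t) gives 0.45(54+t) = t, so 0.55·t = 0.45×54.
t* = 0.45×54/0.55 = 44.18 s.

44.18 s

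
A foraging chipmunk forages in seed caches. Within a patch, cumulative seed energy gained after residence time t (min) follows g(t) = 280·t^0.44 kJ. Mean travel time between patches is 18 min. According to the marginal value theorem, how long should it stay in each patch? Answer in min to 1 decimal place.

14.1 min

Optimal t* satisfies g'(t*) = g(t*)/(T + t*).
g'(t) = 0.44·280·t^-0.56. Setting 0.44·280·t^-0.56 = 280·t^0.44/(18+t) gives 0.44(18+t) = t, so 0.56·t = 0.44×18.
t* = 0.44×18/0.56 = 14.14 min.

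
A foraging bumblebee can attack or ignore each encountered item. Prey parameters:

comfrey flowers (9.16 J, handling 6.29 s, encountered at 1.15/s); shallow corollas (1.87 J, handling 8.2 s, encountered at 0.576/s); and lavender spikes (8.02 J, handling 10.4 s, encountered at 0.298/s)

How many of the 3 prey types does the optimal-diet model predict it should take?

E/h in descending order: comfrey flowers 1.46, lavender spikes 0.771, shallow corollas 0.228 J/s. The optimal diet is the largest prefix of this list for which every included type satisfies E_i/h_i > R on the types above it.
Rate on top 1: 1.279. lavender spikes: 0.771 < 1.279 → exclude; stop.
Optimal diet: comfrey flowers — 1 of 3 types.

1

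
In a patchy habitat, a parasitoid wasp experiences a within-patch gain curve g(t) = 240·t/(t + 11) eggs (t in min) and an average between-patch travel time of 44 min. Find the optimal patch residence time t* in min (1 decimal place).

22.0 min

By the marginal value theorem, leave when the instantaneous gain rate g'(t) equals the habitat-wide average g(t)/(T + t).
g'(t) = 240·11/(t + 11)². Setting 240·11/(t+11)² = 240t/[(t+11)(44+t)] gives 11(44+t) = t(t+11), so t² = 11×44 = 484.
t* = √484 = 22 min.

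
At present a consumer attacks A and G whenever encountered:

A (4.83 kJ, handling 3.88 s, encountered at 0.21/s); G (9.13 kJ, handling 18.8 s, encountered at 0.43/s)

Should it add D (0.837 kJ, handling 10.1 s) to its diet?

No

On A and G alone, R = ΣλE/(1+Σλh) = 4.94/9.899 = 0.4991 kJ/s.
Profitability of D: 0.837/10.1 = 0.08287 kJ/s.
Since 0.08287 < R, time spent handling D is better spent searching.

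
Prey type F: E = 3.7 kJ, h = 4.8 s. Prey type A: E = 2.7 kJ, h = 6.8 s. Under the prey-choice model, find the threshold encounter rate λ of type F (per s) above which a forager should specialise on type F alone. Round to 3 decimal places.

0.221 per s

At the threshold, the rate on type F alone equals the profitability of type A: λ·3.7/(1 + λ·4.8) = 2.7/6.8 = 0.3971.
Rearranging, λ(3.7 − 0.3971×4.8) = 0.3971, so λ = 0.3971/1.794 = 0.2213 per s.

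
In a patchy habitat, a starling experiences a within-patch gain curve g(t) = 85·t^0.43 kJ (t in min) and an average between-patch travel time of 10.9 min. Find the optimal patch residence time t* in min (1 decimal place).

Optimal t* satisfies g'(t*) = g(t*)/(T + t*).
g'(t) = 0.43·85·t^-0.57. Setting 0.43·85·t^-0.57 = 85·t^0.43/(10.9+t) gives 0.43(10.9+t) = t, so 0.57·t = 0.43×10.9.
t* = 0.43×10.9/0.57 = 8.223 min.

8.2 min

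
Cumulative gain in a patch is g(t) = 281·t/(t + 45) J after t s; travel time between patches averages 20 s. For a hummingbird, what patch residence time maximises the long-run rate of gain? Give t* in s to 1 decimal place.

30.0 s

Maximise g(t)/(T+t): set derivative to zero → g'(t)(T+t) = g(t).
g'(t) = 281·45/(t + 45)². Setting 281·45/(t+45)² = 281t/[(t+45)(20+t)] gives 45(20+t) = t(t+45), so t² = 45×20 = 900.
t* = √900 = 30 s.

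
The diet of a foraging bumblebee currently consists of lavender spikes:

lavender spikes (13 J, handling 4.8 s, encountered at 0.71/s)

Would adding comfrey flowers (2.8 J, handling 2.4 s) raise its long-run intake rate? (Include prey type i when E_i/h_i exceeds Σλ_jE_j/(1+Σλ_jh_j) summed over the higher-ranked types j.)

No

Current rate: (0.71×13)/(1 + 0.71×4.8) = 2.094 J/s.
comfrey flowers: E/h = 2.8/2.4 = 1.167 J/s.
Since 1.167 < R, time spent handling comfrey flowers is better spent searching.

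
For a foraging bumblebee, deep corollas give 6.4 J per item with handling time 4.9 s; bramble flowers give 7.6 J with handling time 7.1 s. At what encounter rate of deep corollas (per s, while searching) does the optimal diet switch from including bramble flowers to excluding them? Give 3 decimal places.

Drop bramble flowers once their profitability E₂/h₂ falls below the rate achievable on deep corollas alone: E₂/h₂ = λE₁/(1 + λh₁).
Solve for λ: λE₁h₂ = E₂(1 + λh₁) → λ(E₁h₂ − E₂h₁) = E₂ → λ = E₂/(E₁h₂ − E₂h₁).
λ = 7.6/(6.4×7.1 − 7.6×4.9) = 7.6/8.2 = 0.9268 per s.

0.927 per s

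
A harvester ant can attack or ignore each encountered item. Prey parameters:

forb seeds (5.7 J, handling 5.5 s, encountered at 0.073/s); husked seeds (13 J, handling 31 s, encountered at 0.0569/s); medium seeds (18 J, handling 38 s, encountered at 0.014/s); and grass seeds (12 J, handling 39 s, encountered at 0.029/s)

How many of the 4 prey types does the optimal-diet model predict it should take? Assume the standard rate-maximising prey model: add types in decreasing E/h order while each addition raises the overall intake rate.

Profitabilities (E/h, J/s): forb seeds 1.04, medium seeds 0.474, husked seeds 0.419, grass seeds 0.308. Add prey in this order while the next type's profitability exceeds the intake rate on those already taken.
Rate on top 1: 0.2969. medium seeds: 0.474 > 0.2969 → include.
Rate on top 2: 0.3455. husked seeds: 0.419 > 0.3455 → include.
Rate on top 3: 0.3808. grass seeds: 0.308 < 0.3808 → exclude; stop.
Optimal diet: forb seeds, medium seeds, husked seeds — 3 of 4 types.

3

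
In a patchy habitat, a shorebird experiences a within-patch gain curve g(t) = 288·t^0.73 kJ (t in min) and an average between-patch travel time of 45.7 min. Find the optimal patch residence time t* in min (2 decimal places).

123.56 min

Maximise g(t)/(T+t): set derivative to zero → g'(t)(T+t) = g(t).
g'(t) = 0.73·288·t^-0.27. Setting 0.73·288·t^-0.27 = 288·t^0.73/(45.7+t) gives 0.73(45.7+t) = t, so 0.27·t = 0.73×45.7.
t* = 0.73×45.7/0.27 = 123.6 min.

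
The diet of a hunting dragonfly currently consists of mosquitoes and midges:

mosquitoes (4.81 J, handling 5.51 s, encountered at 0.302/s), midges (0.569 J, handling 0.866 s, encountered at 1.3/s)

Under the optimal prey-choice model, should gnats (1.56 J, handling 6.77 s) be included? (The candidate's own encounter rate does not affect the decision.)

No

On mosquitoes and midges alone, R = ΣλE/(1+Σλh) = 2.192/3.79 = 0.5785 J/s.
Profitability of gnats: 1.56/6.77 = 0.2304 J/s.
0.2304 < 0.5785, so adding gnats would lower the average — exclude it.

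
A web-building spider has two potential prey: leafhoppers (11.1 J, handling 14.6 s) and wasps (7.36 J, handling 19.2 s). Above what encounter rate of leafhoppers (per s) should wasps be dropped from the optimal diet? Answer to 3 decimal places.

At the threshold, the rate on leafhoppers alone equals the profitability of wasps: λ·11.1/(1 + λ·14.6) = 7.36/19.2 = 0.3833.
Rearranging, λ(11.1 − 0.3833×14.6) = 0.3833, so λ = 0.3833/5.503 = 0.06965 per s.

0.070 per s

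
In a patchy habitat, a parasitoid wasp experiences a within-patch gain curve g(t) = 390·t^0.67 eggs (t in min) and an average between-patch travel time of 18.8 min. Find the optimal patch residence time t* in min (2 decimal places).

Optimal t* satisfies g'(t*) = g(t*)/(T + t*).
g'(t) = 0.67·390·t^-0.33. Setting 0.67·390·t^-0.33 = 390·t^0.67/(18.8+t) gives 0.67(18.8+t) = t, so 0.33·t = 0.67×18.8.
t* = 0.67×18.8/0.33 = 38.17 min.

38.17 min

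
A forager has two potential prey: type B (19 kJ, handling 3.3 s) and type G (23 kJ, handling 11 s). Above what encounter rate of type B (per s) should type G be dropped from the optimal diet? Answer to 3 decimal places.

0.173 per s

Drop type G once their profitability E₂/h₂ falls below the rate achievable on type B alone: E₂/h₂ = λE₁/(1 + λh₁).
Solve for λ: λE₁h₂ = E₂(1 + λh₁) → λ(E₁h₂ − E₂h₁) = E₂ → λ = E₂/(E₁h₂ − E₂h₁).
λ = 23/(19×11 − 23×3.3) = 23/133.1 = 0.1728 per s.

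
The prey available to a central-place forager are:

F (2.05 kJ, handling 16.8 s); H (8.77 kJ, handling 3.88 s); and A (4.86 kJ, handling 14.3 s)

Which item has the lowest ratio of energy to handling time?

F

In descending order of E/h:
H: 8.77/3.88 = 2.26 kJ/s
A: 4.86/14.3 = 0.34 kJ/s
F: 2.05/16.8 = 0.122 kJ/s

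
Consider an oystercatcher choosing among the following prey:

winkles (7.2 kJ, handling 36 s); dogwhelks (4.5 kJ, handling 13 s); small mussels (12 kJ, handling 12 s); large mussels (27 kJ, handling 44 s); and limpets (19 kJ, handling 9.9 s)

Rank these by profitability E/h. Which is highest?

In descending order of E/h:
limpets: 19/9.9 = 1.92 kJ/s
small mussels: 12/12 = 1 kJ/s
large mussels: 27/44 = 0.614 kJ/s
dogwhelks: 4.5/13 = 0.346 kJ/s
winkles: 7.2/36 = 0.2 kJ/s

limpets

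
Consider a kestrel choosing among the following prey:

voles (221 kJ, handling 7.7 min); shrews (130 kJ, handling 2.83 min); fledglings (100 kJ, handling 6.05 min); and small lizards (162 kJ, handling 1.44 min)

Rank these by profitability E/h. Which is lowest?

Profitability E/h (kJ/min): voles = 221/7.7 = 28.7, shrews = 130/2.83 = 45.9, fledglings = 100/6.05 = 16.5, small lizards = 162/1.44 = 112.
Ranked: small lizards > shrews > voles > fledglings.

fledglings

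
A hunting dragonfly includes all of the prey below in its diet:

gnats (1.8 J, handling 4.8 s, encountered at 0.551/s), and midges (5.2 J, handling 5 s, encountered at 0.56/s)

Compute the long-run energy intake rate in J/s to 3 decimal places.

0.606 J/s

Energy encountered per unit search time: 0.551×1.8 + 0.56×5.2 = 3.904 J/s.
Handling time per unit search time: 0.551×4.8 + 0.56×5 = 5.445.
Rate = 3.904/(1 + 5.445) = 0.6057 J/s.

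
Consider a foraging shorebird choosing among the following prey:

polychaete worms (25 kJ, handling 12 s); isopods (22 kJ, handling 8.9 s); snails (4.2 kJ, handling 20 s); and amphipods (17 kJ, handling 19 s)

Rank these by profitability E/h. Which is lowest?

snails

In descending order of E/h:
isopods: 22/8.9 = 2.47 kJ/s
polychaete worms: 25/12 = 2.08 kJ/s
amphipods: 17/19 = 0.895 kJ/s
snails: 4.2/20 = 0.21 kJ/s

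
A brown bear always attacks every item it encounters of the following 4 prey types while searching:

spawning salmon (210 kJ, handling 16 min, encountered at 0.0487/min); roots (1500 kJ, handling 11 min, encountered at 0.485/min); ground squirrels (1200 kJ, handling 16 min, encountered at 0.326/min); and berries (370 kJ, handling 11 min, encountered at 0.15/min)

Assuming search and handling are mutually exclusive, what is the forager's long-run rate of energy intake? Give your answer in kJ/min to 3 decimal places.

Energy encountered per unit search time: 0.0487×210 + 0.485×1500 + 0.326×1200 + 0.15×370 = 1184 kJ/min.
Handling time per unit search time: 0.0487×16 + 0.485×11 + 0.326×16 + 0.15×11 = 12.98.
Rate = 1184/(1 + 12.98) = 84.72 kJ/min.

84.722 kJ/min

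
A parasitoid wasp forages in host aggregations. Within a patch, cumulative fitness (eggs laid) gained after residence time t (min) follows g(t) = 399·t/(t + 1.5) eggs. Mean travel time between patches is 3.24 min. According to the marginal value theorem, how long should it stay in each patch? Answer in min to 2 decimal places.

Optimal t* satisfies g'(t*) = g(t*)/(T + t*).
g'(t) = 399·1.5/(t + 1.5)². Setting 399·1.5/(t+1.5)² = 399t/[(t+1.5)(3.24+t)] gives 1.5(3.24+t) = t(t+1.5), so t² = 1.5×3.24 = 4.86.
t* = √4.86 = 2.205 min.

2.20 min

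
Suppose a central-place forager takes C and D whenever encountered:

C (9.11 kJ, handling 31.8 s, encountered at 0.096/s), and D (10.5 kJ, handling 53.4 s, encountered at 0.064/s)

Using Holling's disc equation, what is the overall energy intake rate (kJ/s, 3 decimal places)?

0.207 kJ/s

Energy encountered per unit search time: 0.096×9.11 + 0.064×10.5 = 1.547 kJ/s.
Handling time per unit search time: 0.096×31.8 + 0.064×53.4 = 6.47.
Rate = 1.547/(1 + 6.47) = 0.207 kJ/s.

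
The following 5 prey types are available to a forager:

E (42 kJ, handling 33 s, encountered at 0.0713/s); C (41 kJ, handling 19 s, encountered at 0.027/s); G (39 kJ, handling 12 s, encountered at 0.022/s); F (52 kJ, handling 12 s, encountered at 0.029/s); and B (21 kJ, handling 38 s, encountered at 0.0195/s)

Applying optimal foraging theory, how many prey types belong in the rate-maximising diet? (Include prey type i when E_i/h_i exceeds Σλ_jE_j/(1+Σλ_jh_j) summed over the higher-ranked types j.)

Rank by E/h (kJ/s): F 4.33, G 3.25, C 2.16, E 1.27, B 0.553. Include each in turn until the next type's E/h falls below the running intake rate.
Rate on top 1: 1.119. G: 3.25 > 1.119 → include.
Rate on top 2: 1.468. C: 2.16 > 1.468 → include.
Rate on top 3: 1.634. E: 1.27 < 1.634 → exclude; stop.
Optimal diet: F, G, C — 3 of 5 types.

3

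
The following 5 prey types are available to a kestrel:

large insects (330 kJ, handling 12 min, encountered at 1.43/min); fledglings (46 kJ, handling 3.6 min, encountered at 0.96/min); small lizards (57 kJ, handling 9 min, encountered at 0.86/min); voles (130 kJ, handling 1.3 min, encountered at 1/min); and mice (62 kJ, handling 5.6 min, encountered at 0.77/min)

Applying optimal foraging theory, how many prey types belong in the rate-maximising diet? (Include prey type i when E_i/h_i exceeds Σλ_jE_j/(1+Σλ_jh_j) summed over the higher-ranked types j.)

Rank by E/h (kJ/min): voles 100, large insects 27.5, fledglings 12.8, mice 11.1, small lizards 6.33. Include each in turn until the next type's E/h falls below the running intake rate.
Rate on top 1: 56.52. large insects: 27.5 < 56.52 → exclude; stop.
Optimal diet: voles — 1 of 5 types.

1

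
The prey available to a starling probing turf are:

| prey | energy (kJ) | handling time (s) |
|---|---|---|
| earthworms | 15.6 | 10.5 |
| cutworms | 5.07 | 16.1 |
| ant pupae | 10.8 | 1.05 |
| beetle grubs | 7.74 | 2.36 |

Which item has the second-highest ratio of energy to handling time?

Profitability E/h (kJ/s): earthworms = 15.6/10.5 = 1.49, cutworms = 5.07/16.1 = 0.315, ant pupae = 10.8/1.05 = 10.3, beetle grubs = 7.74/2.36 = 3.28.
Ranked: ant pupae > beetle grubs > earthworms > cutworms.

beetle grubs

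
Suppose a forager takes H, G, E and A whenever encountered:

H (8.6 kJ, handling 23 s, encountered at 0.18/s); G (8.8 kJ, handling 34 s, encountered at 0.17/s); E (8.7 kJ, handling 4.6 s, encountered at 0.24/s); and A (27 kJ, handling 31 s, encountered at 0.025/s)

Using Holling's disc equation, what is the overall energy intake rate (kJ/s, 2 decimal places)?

0.45 kJ/s

Energy encountered per unit search time: 0.18×8.6 + 0.17×8.8 + 0.24×8.7 + 0.025×27 = 5.807 kJ/s.
Handling time per unit search time: 0.18×23 + 0.17×34 + 0.24×4.6 + 0.025×31 = 11.8.
Rate = 5.807/(1 + 11.8) = 0.4537 kJ/s.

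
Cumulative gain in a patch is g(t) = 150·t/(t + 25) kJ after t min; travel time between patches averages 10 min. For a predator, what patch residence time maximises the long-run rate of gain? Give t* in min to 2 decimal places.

15.81 min

Maximise g(t)/(T+t): set derivative to zero → g'(t)(T+t) = g(t).
g'(t) = 150·25/(t + 25)². Setting 150·25/(t+25)² = 150t/[(t+25)(10+t)] gives 25(10+t) = t(t+25), so t² = 25×10 = 250.
t* = √250 = 15.81 min.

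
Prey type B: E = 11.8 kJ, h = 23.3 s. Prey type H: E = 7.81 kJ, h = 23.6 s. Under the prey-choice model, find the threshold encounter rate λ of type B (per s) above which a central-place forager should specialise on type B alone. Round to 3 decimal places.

0.081 per s

The zero-one rule: include type H iff E₂/h₂ > λE₁/(1+λh₁). Equality gives the switch point.
λE₁h₂ = E₂ + λE₂h₁ ⇒ λ = E₂/(E₁h₂ − E₂h₁) = 7.81/(278.5 − 182) = 0.08093 per s.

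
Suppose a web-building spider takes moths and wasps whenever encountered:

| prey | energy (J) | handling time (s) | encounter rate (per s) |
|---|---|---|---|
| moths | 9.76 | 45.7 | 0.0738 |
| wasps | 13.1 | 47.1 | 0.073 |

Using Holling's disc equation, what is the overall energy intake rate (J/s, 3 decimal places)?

0.215 J/s

Energy encountered per unit search time: 0.0738×9.76 + 0.073×13.1 = 1.677 J/s.
Handling time per unit search time: 0.0738×45.7 + 0.073×47.1 = 6.811.
Rate = 1.677/(1 + 6.811) = 0.2146 J/s.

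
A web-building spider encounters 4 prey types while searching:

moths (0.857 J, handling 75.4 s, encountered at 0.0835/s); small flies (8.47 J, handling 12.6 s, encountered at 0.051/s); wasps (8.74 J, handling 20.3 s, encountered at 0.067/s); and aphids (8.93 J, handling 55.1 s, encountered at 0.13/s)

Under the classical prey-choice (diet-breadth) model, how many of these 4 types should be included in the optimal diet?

E/h in descending order: small flies 0.672, wasps 0.431, aphids 0.162, moths 0.0114 J/s. The optimal diet is the largest prefix of this list for which every included type satisfies E_i/h_i > R on the types above it.
Rate on top 1: 0.263. wasps: 0.431 > 0.263 → include.
Rate on top 2: 0.3389. aphids: 0.162 < 0.3389 → exclude; stop.
Optimal diet: small flies, wasps — 2 of 4 types.

2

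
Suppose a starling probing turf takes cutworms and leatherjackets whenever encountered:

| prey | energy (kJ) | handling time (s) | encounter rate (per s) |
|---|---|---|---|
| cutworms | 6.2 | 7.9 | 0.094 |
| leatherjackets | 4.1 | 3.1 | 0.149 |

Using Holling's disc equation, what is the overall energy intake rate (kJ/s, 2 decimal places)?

0.54 kJ/s

R = (0.094×6.2 + 0.149×4.1) / (1 + 0.094×7.9 + 0.149×3.1) = 1.194/2.204 = 0.5415 kJ/s.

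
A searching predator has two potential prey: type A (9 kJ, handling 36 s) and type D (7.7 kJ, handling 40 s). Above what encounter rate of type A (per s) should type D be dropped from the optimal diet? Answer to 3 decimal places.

0.093 per s

The zero-one rule: include type D iff E₂/h₂ > λE₁/(1+λh₁). Equality gives the switch point.
λE₁h₂ = E₂ + λE₂h₁ ⇒ λ = E₂/(E₁h₂ − E₂h₁) = 7.7/(360 − 277.2) = 0.093 per s.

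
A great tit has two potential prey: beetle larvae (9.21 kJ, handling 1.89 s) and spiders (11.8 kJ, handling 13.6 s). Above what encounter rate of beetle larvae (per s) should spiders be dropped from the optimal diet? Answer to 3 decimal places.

0.115 per s

Drop spiders once their profitability E₂/h₂ falls below the rate achievable on beetle larvae alone: E₂/h₂ = λE₁/(1 + λh₁).
Solve for λ: λE₁h₂ = E₂(1 + λh₁) → λ(E₁h₂ − E₂h₁) = E₂ → λ = E₂/(E₁h₂ − E₂h₁).
λ = 11.8/(9.21×13.6 − 11.8×1.89) = 11.8/103 = 0.1146 per s.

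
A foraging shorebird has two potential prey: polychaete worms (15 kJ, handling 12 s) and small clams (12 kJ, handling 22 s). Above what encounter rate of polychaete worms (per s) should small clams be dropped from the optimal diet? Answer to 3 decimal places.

At the threshold, the rate on polychaete worms alone equals the profitability of small clams: λ·15/(1 + λ·12) = 12/22 = 0.5455.
Rearranging, λ(15 − 0.5455×12) = 0.5455, so λ = 0.5455/8.455 = 0.06452 per s.

0.065 per s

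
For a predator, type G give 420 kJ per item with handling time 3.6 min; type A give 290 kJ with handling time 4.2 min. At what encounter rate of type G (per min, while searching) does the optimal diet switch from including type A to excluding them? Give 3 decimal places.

0.403 per min

Drop type A once their profitability E₂/h₂ falls below the rate achievable on type G alone: E₂/h₂ = λE₁/(1 + λh₁).
Solve for λ: λE₁h₂ = E₂(1 + λh₁) → λ(E₁h₂ − E₂h₁) = E₂ → λ = E₂/(E₁h₂ − E₂h₁).
λ = 290/(420×4.2 − 290×3.6) = 290/720 = 0.4028 per min.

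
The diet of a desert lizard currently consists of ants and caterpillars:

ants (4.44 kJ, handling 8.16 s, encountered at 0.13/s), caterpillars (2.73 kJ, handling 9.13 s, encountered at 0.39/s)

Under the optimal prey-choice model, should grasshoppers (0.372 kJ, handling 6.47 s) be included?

On ants and caterpillars alone, R = ΣλE/(1+Σλh) = 1.642/5.622 = 0.2921 kJ/s.
grasshoppers: E/h = 0.372/6.47 = 0.0575 kJ/s.
0.0575 < 0.2921, so adding grasshoppers would lower the average — exclude it.

No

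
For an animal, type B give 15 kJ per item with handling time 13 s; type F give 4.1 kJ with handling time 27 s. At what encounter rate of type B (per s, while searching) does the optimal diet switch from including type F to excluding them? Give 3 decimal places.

0.012 per s

At the threshold, the rate on type B alone equals the profitability of type F: λ·15/(1 + λ·13) = 4.1/27 = 0.1519.
Rearranging, λ(15 − 0.1519×13) = 0.1519, so λ = 0.1519/13.03 = 0.01166 per s.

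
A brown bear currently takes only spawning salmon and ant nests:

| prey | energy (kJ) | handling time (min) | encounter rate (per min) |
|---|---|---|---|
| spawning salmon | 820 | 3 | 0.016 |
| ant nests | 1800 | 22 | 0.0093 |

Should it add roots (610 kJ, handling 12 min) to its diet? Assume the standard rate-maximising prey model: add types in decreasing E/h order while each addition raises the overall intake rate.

Current rate: (0.016×820 + 0.0093×1800)/(1 + 0.016×3 + 0.0093×22) = 23.84 kJ/min.
Profitability of roots: 610/12 = 50.83 kJ/min.
Since 50.83 > R, including roots increases the long-run rate.

Yes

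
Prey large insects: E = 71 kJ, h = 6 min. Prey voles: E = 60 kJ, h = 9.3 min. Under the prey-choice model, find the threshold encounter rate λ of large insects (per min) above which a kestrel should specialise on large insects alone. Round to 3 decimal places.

0.200 per min

At the threshold, the rate on large insects alone equals the profitability of voles: λ·71/(1 + λ·6) = 60/9.3 = 6.452.
Rearranging, λ(71 − 6.452×6) = 6.452, so λ = 6.452/32.29 = 0.1998 per min.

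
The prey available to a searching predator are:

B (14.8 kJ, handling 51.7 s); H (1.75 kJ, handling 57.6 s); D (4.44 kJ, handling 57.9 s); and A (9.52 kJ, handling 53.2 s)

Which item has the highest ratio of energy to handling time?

B

In descending order of E/h:
B: 14.8/51.7 = 0.286 kJ/s
A: 9.52/53.2 = 0.179 kJ/s
D: 4.44/57.9 = 0.0767 kJ/s
H: 1.75/57.6 = 0.0304 kJ/s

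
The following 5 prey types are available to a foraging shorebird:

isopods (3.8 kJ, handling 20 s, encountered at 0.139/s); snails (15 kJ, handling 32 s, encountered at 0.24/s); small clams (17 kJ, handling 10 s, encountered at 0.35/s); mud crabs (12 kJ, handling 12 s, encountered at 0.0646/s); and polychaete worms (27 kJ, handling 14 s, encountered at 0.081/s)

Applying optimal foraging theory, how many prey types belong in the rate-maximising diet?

2

Profitabilities (E/h, kJ/s): polychaete worms 1.93, small clams 1.7, mud crabs 1, snails 0.469, isopods 0.19. Add prey in this order while the next type's profitability exceeds the intake rate on those already taken.
Rate on top 1: 1.025. small clams: 1.7 > 1.025 → include.
Rate on top 2: 1.444. mud crabs: 1 < 1.444 → exclude; stop.
Optimal diet: polychaete worms, small clams — 2 of 5 types.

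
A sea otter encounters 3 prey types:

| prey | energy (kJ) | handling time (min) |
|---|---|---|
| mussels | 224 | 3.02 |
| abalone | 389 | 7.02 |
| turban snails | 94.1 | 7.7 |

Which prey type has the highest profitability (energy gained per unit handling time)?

Profitability E/h (kJ/min): mussels = 224/3.02 = 74.2, abalone = 389/7.02 = 55.4, turban snails = 94.1/7.7 = 12.2.
Ranked: mussels > abalone > turban snails.

mussels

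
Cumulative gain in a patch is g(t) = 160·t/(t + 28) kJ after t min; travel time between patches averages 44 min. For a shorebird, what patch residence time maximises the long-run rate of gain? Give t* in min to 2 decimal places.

35.10 min

Maximise g(t)/(T+t): set derivative to zero → g'(t)(T+t) = g(t).
g'(t) = 160·28/(t + 28)². Setting 160·28/(t+28)² = 160t/[(t+28)(44+t)] gives 28(44+t) = t(t+28), so t² = 28×44 = 1232.
t* = √1232 = 35.1 min.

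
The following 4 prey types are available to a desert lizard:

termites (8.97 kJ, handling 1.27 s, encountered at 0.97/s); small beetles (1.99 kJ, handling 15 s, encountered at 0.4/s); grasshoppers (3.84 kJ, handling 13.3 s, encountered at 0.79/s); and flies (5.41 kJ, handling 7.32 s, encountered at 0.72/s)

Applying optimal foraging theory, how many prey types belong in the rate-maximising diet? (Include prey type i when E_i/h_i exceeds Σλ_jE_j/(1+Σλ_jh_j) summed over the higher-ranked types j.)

Rank by E/h (kJ/s): termites 7.06, flies 0.739, grasshoppers 0.289, small beetles 0.133. Include each in turn until the next type's E/h falls below the running intake rate.
Rate on top 1: 3.898. flies: 0.739 < 3.898 → exclude; stop.
Optimal diet: termites — 1 of 4 types.

1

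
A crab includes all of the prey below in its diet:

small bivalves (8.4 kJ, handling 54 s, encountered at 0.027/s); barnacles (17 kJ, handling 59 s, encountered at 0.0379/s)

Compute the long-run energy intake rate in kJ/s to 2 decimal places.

0.19 kJ/s

Energy encountered per unit search time: 0.027×8.4 + 0.0379×17 = 0.8711 kJ/s.
Handling time per unit search time: 0.027×54 + 0.0379×59 = 3.694.
Rate = 0.8711/(1 + 3.694) = 0.1856 kJ/s.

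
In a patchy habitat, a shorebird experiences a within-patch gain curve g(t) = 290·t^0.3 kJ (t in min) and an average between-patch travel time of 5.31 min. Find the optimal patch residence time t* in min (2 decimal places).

Maximise g(t)/(T+t): set derivative to zero → g'(t)(T+t) = g(t).
g'(t) = 0.3·290·t^-0.7. Setting 0.3·290·t^-0.7 = 290·t^0.3/(5.31+t) gives 0.3(5.31+t) = t, so 0.70·t = 0.3×5.31.
t* = 0.3×5.31/0.70 = 2.276 min.

2.28 min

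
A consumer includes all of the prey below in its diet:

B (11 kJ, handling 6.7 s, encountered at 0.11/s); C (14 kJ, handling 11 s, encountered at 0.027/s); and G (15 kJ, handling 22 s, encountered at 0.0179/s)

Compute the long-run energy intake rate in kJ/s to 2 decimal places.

R = (0.11×11 + 0.027×14 + 0.0179×15) / (1 + 0.11×6.7 + 0.027×11 + 0.0179×22) = 1.857/2.428 = 0.7647 kJ/s.

0.76 kJ/s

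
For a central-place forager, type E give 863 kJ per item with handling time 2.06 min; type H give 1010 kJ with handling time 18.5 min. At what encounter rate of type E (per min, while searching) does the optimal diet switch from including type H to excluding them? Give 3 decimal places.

0.073 per min

The zero-one rule: include type H iff E₂/h₂ > λE₁/(1+λh₁). Equality gives the switch point.
λE₁h₂ = E₂ + λE₂h₁ ⇒ λ = E₂/(E₁h₂ − E₂h₁) = 1010/(1.597e+04 − 2081) = 0.07274 per min.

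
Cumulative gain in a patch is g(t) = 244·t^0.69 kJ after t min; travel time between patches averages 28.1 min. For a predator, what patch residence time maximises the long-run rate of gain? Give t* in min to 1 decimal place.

By the marginal value theorem, leave when the instantaneous gain rate g'(t) equals the habitat-wide average g(t)/(T + t).
g'(t) = 0.69·244·t^-0.31. Setting 0.69·244·t^-0.31 = 244·t^0.69/(28.1+t) gives 0.69(28.1+t) = t, so 0.31·t = 0.69×28.1.
t* = 0.69×28.1/0.31 = 62.55 min.

62.5 min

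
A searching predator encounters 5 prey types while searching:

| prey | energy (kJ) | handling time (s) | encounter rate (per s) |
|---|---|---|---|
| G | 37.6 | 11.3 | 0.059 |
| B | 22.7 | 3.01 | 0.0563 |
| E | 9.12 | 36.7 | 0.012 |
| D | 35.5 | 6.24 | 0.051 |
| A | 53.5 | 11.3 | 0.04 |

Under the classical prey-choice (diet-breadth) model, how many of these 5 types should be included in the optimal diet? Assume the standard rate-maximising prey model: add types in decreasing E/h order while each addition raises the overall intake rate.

Rank by E/h (kJ/s): B 7.54, D 5.69, A 4.73, G 3.33, E 0.249. Include each in turn until the next type's E/h falls below the running intake rate.
Rate on top 1: 1.093. D: 5.69 > 1.093 → include.
Rate on top 2: 2.076. A: 4.73 > 2.076 → include.
Rate on top 3: 2.696. G: 3.33 > 2.696 → include.
Rate on top 4: 2.857. E: 0.249 < 2.857 → exclude; stop.
Optimal diet: B, D, A, G — 4 of 5 types.

4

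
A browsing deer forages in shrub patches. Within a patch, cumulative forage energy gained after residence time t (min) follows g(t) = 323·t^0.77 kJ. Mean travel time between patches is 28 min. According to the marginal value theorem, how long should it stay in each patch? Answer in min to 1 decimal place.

Maximise g(t)/(T+t): set derivative to zero → g'(t)(T+t) = g(t).
g'(t) = 0.77·323·t^-0.23. Setting 0.77·323·t^-0.23 = 323·t^0.77/(28+t) gives 0.77(28+t) = t, so 0.23·t = 0.77×28.
t* = 0.77×28/0.23 = 93.74 min.

93.7 min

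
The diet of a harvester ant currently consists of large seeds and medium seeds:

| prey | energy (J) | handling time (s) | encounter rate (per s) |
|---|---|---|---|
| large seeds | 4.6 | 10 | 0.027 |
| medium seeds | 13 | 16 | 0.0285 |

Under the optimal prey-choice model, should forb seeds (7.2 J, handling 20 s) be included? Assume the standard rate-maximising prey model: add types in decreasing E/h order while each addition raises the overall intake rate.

Intake rate on the current diet: R = (0.027×4.6 + 0.0285×13) / (1 + 0.027×10 + 0.0285×16) = 0.4947/1.726 = 0.2866 J/s.
Profitability of forb seeds: 7.2/20 = 0.36 J/s.
0.36 > 0.2866, so adding forb seeds raises the average — include it.

Yes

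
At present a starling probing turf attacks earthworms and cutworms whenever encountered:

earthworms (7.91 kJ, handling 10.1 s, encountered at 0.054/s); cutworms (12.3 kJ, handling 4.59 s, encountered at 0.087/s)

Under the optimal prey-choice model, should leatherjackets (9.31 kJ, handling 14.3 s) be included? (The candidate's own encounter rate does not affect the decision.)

Intake rate on the current diet: R = (0.054×7.91 + 0.087×12.3) / (1 + 0.054×10.1 + 0.087×4.59) = 1.497/1.945 = 0.7699 kJ/s.
Profitability of leatherjackets: 9.31/14.3 = 0.651 kJ/s.
0.651 < 0.7699, so adding leatherjackets would lower the average — exclude it.

No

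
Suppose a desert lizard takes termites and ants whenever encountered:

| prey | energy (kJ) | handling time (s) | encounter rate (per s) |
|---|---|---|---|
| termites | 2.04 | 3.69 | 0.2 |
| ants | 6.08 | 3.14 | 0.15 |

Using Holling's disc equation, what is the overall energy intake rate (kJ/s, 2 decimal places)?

0.60 kJ/s

R = (0.2×2.04 + 0.15×6.08) / (1 + 0.2×3.69 + 0.15×3.14) = 1.32/2.209 = 0.5976 kJ/s.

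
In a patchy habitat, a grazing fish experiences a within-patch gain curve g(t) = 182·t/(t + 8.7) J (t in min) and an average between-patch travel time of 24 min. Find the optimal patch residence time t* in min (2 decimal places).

Optimal t* satisfies g'(t*) = g(t*)/(T + t*).
g'(t) = 182·8.7/(t + 8.7)². Setting 182·8.7/(t+8.7)² = 182t/[(t+8.7)(24+t)] gives 8.7(24+t) = t(t+8.7), so t² = 8.7×24 = 208.8.
t* = √208.8 = 14.45 min.

14.45 min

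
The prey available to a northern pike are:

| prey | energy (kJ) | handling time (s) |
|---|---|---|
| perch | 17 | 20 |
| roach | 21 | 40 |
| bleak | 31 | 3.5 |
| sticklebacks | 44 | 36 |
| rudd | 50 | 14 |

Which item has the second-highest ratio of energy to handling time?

In descending order of E/h:
bleak: 31/3.5 = 8.86 kJ/s
rudd: 50/14 = 3.57 kJ/s
sticklebacks: 44/36 = 1.22 kJ/s
perch: 17/20 = 0.85 kJ/s
roach: 21/40 = 0.525 kJ/s

rudd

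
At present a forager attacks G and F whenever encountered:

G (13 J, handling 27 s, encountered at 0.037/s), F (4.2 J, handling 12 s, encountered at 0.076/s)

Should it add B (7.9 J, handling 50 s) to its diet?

No

On G and F alone, R = ΣλE/(1+Σλh) = 0.8002/2.911 = 0.2749 J/s.
Profitability of B: 7.9/50 = 0.158 J/s.
0.158 < 0.2749, so adding B would lower the average — exclude it.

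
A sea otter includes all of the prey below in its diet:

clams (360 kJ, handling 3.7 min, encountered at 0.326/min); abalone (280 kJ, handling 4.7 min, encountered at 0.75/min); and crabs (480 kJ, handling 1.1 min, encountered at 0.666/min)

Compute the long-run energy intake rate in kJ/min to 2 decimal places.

100.10 kJ/min

Energy encountered per unit search time: 0.326×360 + 0.75×280 + 0.666×480 = 647 kJ/min.
Handling time per unit search time: 0.326×3.7 + 0.75×4.7 + 0.666×1.1 = 5.464.
Rate = 647/(1 + 5.464) = 100.1 kJ/min.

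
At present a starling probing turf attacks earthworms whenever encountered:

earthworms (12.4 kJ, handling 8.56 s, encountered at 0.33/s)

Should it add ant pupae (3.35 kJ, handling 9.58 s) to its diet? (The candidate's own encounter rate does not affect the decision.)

Current rate: (0.33×12.4)/(1 + 0.33×8.56) = 1.07 kJ/s.
Profitability of ant pupae: 3.35/9.58 = 0.3497 kJ/s.
0.3497 < 1.07, so adding ant pupae would lower the average — exclude it.

No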